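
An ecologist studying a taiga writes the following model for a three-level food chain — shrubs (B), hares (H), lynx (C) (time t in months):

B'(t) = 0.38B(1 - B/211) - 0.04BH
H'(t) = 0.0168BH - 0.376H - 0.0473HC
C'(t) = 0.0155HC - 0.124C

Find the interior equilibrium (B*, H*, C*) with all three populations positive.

From dC/dt = 0: 0.0155H* = 0.124, so H* = 8.
From dB/dt = 0: 0.38(1 - B*/211) = 0.04·8, giving B* = 211·(1 - 0.842) = 33.3.
From dH/dt = 0: 0.0168·33.3 - 0.376 = 0.0473C*, so C* = 0.184/0.0473 = 3.88.

B* ≈ 33.3, H* ≈ 8, C* ≈ 3.88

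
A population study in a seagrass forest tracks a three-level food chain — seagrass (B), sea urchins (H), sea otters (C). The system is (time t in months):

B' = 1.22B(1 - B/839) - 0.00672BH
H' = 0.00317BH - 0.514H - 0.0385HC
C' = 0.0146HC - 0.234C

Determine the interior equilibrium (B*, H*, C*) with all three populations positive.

B* ≈ 765, H* ≈ 16, C* ≈ 49.6

From dC/dt = 0: 0.0146H* = 0.234, so H* = 16.
From dB/dt = 0: 1.22(1 - B*/839) = 0.00672·16, giving B* = 839·(1 - 0.0883) = 765.
From dH/dt = 0: 0.00317·765 - 0.514 = 0.0385C*, so C* = 1.91/0.0385 = 49.6.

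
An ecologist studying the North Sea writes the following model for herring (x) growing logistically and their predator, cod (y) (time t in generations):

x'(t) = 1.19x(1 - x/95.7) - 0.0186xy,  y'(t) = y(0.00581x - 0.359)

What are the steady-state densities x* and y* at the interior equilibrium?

x* ≈ 61.8, y* ≈ 22.7

From dy/dt = 0 with y > 0: 0.00581x* = 0.359, so x* = 61.8.
Substitute into dx/dt = 0: 1.19(1 - 61.8/95.7) = 0.0186y*.
The bracket is 0.354, giving y* = 0.422/0.0186 = 22.7.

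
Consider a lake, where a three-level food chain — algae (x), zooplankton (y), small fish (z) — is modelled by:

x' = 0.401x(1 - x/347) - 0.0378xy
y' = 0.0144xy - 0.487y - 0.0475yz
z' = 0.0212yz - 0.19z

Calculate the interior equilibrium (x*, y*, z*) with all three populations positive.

x* ≈ 53.8, y* ≈ 8.96, z* ≈ 6.07

From dz/dt = 0: 0.0212y* = 0.19, so y* = 8.96.
From dx/dt = 0: 0.401(1 - x*/347) = 0.0378·8.96, giving x* = 347·(1 - 0.845) = 53.8.
From dy/dt = 0: 0.0144·53.8 - 0.487 = 0.0475z*, so z* = 0.288/0.0475 = 6.07.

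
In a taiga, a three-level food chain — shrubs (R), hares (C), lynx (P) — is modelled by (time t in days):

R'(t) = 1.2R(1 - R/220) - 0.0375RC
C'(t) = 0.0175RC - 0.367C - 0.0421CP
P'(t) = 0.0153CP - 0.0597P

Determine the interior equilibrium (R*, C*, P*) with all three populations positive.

From dP/dt = 0: 0.0153C* = 0.0597, so C* = 3.9.
From dR/dt = 0: 1.2(1 - R*/220) = 0.0375·3.9, giving R* = 220·(1 - 0.122) = 193.
From dC/dt = 0: 0.0175·193 - 0.367 = 0.0421P*, so P* = 3.01/0.0421 = 71.6.

R* ≈ 193, C* ≈ 3.9, P* ≈ 71.6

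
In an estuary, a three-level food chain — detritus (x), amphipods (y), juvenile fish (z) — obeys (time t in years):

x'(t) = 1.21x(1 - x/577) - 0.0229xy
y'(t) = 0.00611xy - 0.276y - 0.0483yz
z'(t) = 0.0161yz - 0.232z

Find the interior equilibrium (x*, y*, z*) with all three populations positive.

From dz/dt = 0: 0.0161y* = 0.232, so y* = 14.4.
From dx/dt = 0: 1.21(1 - x*/577) = 0.0229·14.4, giving x* = 577·(1 - 0.273) = 420.
From dy/dt = 0: 0.00611·420 - 0.276 = 0.0483z*, so z* = 2.29/0.0483 = 47.4.

x* ≈ 420, y* ≈ 14.4, z* ≈ 47.4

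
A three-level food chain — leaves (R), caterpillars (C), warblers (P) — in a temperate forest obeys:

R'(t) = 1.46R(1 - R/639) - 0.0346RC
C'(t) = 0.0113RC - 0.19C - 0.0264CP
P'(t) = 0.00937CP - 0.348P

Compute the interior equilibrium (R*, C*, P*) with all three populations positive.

R* ≈ 76.6, C* ≈ 37.1, P* ≈ 25.6

From dP/dt = 0: 0.00937C* = 0.348, so C* = 37.1.
From dR/dt = 0: 1.46(1 - R*/639) = 0.0346·37.1, giving R* = 639·(1 - 0.88) = 76.6.
From dC/dt = 0: 0.0113·76.6 - 0.19 = 0.0264P*, so P* = 0.675/0.0264 = 25.6.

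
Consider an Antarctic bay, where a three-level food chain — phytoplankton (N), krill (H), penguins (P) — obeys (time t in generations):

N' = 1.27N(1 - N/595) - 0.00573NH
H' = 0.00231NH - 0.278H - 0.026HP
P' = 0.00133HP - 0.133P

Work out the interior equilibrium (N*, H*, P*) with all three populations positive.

From dP/dt = 0: 0.00133H* = 0.133, so H* = 100.
From dN/dt = 0: 1.27(1 - N*/595) = 0.00573·100, giving N* = 595·(1 - 0.451) = 327.
From dH/dt = 0: 0.00231·327 - 0.278 = 0.026P*, so P* = 0.476/0.026 = 18.3.

N* ≈ 327, H* ≈ 100, P* ≈ 18.3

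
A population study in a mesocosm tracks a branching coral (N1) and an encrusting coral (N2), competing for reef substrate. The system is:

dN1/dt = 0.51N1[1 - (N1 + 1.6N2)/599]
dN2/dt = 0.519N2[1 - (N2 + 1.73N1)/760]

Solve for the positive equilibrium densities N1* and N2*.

N1* ≈ 349, N2* ≈ 156

Setting both brackets to zero gives the nullclines N1 + 1.6N2 = 599 and 1.73N1 + N2 = 760.
Substituting N2 = 760 - 1.73N1 into the first: N1(1 - 1.6·1.73) = 599 - 1.6·760.
So N1* = -617/-1.77 = 349, and then N2* = 760 - 1.73·349 = 156.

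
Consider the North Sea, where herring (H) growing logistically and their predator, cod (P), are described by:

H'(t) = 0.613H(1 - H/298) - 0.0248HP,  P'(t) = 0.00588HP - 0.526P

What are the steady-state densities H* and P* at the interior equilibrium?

H* ≈ 89.5, P* ≈ 17.3

From dP/dt = 0 with P > 0: 0.00588H* = 0.526, so H* = 89.5.
Substitute into dH/dt = 0: 0.613(1 - 89.5/298) = 0.0248P*.
The bracket is 0.7, giving P* = 0.429/0.0248 = 17.3.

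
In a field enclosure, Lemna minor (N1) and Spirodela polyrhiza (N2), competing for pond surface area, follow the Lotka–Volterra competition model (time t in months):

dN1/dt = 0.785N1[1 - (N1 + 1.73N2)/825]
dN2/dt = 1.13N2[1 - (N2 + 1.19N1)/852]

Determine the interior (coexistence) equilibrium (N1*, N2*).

N1* ≈ 613, N2* ≈ 123

Setting both brackets to zero gives the nullclines N1 + 1.73N2 = 825 and 1.19N1 + N2 = 852.
Substituting N2 = 852 - 1.19N1 into the first: N1(1 - 1.73·1.19) = 825 - 1.73·852.
So N1* = -649/-1.06 = 613, and then N2* = 852 - 1.19·613 = 123.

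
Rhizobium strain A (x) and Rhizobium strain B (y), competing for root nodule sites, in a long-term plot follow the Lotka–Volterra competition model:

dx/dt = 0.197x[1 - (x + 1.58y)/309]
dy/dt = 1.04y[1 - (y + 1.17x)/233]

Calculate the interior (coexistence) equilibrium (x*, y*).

Setting both brackets to zero gives the nullclines x + 1.58y = 309 and 1.17x + y = 233.
Substituting y = 233 - 1.17x into the first: x(1 - 1.58·1.17) = 309 - 1.58·233.
So x* = -59.1/-0.849 = 69.7, and then y* = 233 - 1.17·69.7 = 151.

x* ≈ 69.7, y* ≈ 151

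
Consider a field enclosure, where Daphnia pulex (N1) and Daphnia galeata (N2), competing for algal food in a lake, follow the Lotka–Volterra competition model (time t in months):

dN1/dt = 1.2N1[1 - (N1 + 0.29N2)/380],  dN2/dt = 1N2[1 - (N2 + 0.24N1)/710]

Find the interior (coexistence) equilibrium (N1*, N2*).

N1* ≈ 187, N2* ≈ 665

Setting both brackets to zero gives the nullclines N1 + 0.29N2 = 380 and 0.24N1 + N2 = 710.
Substituting N2 = 710 - 0.24N1 into the first: N1(1 - 0.29·0.24) = 380 - 0.29·710.
So N1* = 174/0.93 = 187, and then N2* = 710 - 0.24·187 = 665.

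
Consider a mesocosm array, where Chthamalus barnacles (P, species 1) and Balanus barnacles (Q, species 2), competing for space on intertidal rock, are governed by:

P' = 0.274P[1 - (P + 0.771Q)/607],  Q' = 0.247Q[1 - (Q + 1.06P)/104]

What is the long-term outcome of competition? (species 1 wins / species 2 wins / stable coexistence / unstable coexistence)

species 1 excludes species 2

Compare the nullcline intercepts: K1/α12 = 607/0.771 = 787 > K2 = 104; K2/α21 = 104/1.06 = 98.1 < K1 = 607.
Since the inequalities point opposite ways, species 1 can invade but species 2 cannot.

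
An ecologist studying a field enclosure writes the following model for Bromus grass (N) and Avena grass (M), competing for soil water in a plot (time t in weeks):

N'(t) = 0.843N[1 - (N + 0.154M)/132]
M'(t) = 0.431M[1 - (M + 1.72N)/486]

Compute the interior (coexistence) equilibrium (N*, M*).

Setting both brackets to zero gives the nullclines N + 0.154M = 132 and 1.72N + M = 486.
Substituting M = 486 - 1.72N into the first: N(1 - 0.154·1.72) = 132 - 0.154·486.
So N* = 57.2/0.735 = 77.8, and then M* = 486 - 1.72·77.8 = 352.

N* ≈ 77.8, M* ≈ 352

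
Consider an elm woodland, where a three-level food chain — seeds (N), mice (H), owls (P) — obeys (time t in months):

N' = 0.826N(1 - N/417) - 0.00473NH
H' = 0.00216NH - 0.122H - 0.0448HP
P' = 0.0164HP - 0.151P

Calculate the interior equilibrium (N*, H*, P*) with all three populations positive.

N* ≈ 395, H* ≈ 9.21, P* ≈ 16.3

From dP/dt = 0: 0.0164H* = 0.151, so H* = 9.21.
From dN/dt = 0: 0.826(1 - N*/417) = 0.00473·9.21, giving N* = 417·(1 - 0.0527) = 395.
From dH/dt = 0: 0.00216·395 - 0.122 = 0.0448P*, so P* = 0.731/0.0448 = 16.3.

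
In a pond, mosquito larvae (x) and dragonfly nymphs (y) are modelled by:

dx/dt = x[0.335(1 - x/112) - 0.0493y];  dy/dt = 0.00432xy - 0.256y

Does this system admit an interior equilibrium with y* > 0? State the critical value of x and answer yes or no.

The predator equation gives dy/dt > 0 only when x > 0.256/0.00432 = 59.3.
Without the predator, x → K = 112. Since 112 > 59.3, the predator can invade and persist.

Threshold x = 59.3; K > 59.3, so yes, the predator persists.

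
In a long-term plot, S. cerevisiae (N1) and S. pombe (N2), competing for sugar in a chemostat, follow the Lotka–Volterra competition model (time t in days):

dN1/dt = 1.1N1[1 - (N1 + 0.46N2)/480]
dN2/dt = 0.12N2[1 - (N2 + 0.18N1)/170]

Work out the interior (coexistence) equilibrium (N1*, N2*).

Setting both brackets to zero gives the nullclines N1 + 0.46N2 = 480 and 0.18N1 + N2 = 170.
Substituting N2 = 170 - 0.18N1 into the first: N1(1 - 0.46·0.18) = 480 - 0.46·170.
So N1* = 402/0.917 = 438, and then N2* = 170 - 0.18·438 = 91.1.

N1* ≈ 438, N2* ≈ 91.1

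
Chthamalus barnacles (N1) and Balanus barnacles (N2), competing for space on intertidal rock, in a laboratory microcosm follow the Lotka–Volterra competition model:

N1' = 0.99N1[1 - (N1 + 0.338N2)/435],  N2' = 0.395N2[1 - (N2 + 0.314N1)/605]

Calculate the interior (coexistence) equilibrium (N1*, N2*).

N1* ≈ 258, N2* ≈ 524

Setting both brackets to zero gives the nullclines N1 + 0.338N2 = 435 and 0.314N1 + N2 = 605.
Substituting N2 = 605 - 0.314N1 into the first: N1(1 - 0.338·0.314) = 435 - 0.338·605.
So N1* = 231/0.894 = 258, and then N2* = 605 - 0.314·258 = 524.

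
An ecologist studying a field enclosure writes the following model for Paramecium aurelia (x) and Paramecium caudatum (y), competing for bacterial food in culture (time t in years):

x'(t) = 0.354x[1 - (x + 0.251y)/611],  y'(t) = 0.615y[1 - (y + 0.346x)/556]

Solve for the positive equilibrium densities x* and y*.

Setting both brackets to zero gives the nullclines x + 0.251y = 611 and 0.346x + y = 556.
Substituting y = 556 - 0.346x into the first: x(1 - 0.251·0.346) = 611 - 0.251·556.
So x* = 471/0.913 = 516, and then y* = 556 - 0.346·516 = 377.

x* ≈ 516, y* ≈ 377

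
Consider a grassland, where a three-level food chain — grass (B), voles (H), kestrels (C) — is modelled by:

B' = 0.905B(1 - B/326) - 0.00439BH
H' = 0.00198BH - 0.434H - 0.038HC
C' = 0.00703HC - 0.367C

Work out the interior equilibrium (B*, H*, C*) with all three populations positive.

From dC/dt = 0: 0.00703H* = 0.367, so H* = 52.2.
From dB/dt = 0: 0.905(1 - B*/326) = 0.00439·52.2, giving B* = 326·(1 - 0.253) = 243.
From dH/dt = 0: 0.00198·243 - 0.434 = 0.038C*, so C* = 0.048/0.038 = 1.26.

B* ≈ 243, H* ≈ 52.2, C* ≈ 1.26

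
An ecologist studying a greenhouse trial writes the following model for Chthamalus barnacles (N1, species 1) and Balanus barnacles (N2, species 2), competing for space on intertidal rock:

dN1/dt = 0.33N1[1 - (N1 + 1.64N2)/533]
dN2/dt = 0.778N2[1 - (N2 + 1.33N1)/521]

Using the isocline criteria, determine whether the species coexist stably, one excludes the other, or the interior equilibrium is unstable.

unstable coexistence (outcome depends on initial conditions)

Compare the nullcline intercepts: K1/α12 = 533/1.64 = 325 < K2 = 521; K2/α21 = 521/1.33 = 392 < K1 = 533.
Since both are reversed, neither can invade when rare; the interior point is a saddle.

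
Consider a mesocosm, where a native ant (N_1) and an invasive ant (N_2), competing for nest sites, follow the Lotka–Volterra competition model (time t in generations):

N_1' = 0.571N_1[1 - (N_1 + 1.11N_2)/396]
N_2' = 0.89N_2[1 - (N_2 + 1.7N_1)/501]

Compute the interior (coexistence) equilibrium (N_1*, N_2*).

Setting both brackets to zero gives the nullclines N_1 + 1.11N_2 = 396 and 1.7N_1 + N_2 = 501.
Substituting N_2 = 501 - 1.7N_1 into the first: N_1(1 - 1.11·1.7) = 396 - 1.11·501.
So N_1* = -160/-0.887 = 181, and then N_2* = 501 - 1.7·181 = 194.

N_1* ≈ 181, N_2* ≈ 194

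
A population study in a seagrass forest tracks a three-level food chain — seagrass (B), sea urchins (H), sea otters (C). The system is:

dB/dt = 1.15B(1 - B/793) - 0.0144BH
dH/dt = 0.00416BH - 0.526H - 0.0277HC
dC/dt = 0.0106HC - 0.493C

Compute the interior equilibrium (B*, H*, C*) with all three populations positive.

From dC/dt = 0: 0.0106H* = 0.493, so H* = 46.5.
From dB/dt = 0: 1.15(1 - B*/793) = 0.0144·46.5, giving B* = 793·(1 - 0.582) = 331.
From dH/dt = 0: 0.00416·331 - 0.526 = 0.0277C*, so C* = 0.852/0.0277 = 30.7.

B* ≈ 331, H* ≈ 46.5, C* ≈ 30.7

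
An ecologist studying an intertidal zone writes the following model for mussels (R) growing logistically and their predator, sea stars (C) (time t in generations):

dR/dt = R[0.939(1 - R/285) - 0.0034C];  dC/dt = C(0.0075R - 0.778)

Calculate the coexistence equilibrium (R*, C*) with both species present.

R* ≈ 104, C* ≈ 176

From dC/dt = 0 with C > 0: 0.0075R* = 0.778, so R* = 104.
Substitute into dR/dt = 0: 0.939(1 - 104/285) = 0.0034C*.
The bracket is 0.636, giving C* = 0.597/0.0034 = 176.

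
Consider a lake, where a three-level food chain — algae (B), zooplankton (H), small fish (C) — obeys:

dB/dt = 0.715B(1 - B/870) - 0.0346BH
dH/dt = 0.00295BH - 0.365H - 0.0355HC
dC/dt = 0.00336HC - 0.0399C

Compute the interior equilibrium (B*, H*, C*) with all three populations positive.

B* ≈ 370, H* ≈ 11.9, C* ≈ 20.5

From dC/dt = 0: 0.00336H* = 0.0399, so H* = 11.9.
From dB/dt = 0: 0.715(1 - B*/870) = 0.0346·11.9, giving B* = 870·(1 - 0.575) = 370.
From dH/dt = 0: 0.00295·370 - 0.365 = 0.0355C*, so C* = 0.727/0.0355 = 20.5.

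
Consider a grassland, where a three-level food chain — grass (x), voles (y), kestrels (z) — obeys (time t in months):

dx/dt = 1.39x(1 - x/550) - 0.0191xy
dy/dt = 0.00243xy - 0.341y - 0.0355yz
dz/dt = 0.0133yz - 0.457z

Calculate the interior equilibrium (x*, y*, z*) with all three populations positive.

x* ≈ 290, y* ≈ 34.4, z* ≈ 10.3

From dz/dt = 0: 0.0133y* = 0.457, so y* = 34.4.
From dx/dt = 0: 1.39(1 - x*/550) = 0.0191·34.4, giving x* = 550·(1 - 0.472) = 290.
From dy/dt = 0: 0.00243·290 - 0.341 = 0.0355z*, so z* = 0.364/0.0355 = 10.3.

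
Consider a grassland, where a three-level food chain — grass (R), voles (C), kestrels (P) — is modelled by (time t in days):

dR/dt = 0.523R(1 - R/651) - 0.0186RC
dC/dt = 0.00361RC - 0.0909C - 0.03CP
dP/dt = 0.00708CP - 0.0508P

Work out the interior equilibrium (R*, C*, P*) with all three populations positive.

R* ≈ 485, C* ≈ 7.18, P* ≈ 55.3

From dP/dt = 0: 0.00708C* = 0.0508, so C* = 7.18.
From dR/dt = 0: 0.523(1 - R*/651) = 0.0186·7.18, giving R* = 651·(1 - 0.255) = 485.
From dC/dt = 0: 0.00361·485 - 0.0909 = 0.03P*, so P* = 1.66/0.03 = 55.3.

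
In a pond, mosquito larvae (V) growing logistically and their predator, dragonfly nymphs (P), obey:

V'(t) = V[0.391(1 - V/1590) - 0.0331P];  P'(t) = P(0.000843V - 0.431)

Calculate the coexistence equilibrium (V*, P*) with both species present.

V* ≈ 511, P* ≈ 8.01

From dP/dt = 0 with P > 0: 0.000843V* = 0.431, so V* = 511.
Substitute into dV/dt = 0: 0.391(1 - 511/1590) = 0.0331P*.
The bracket is 0.678, giving P* = 0.265/0.0331 = 8.01.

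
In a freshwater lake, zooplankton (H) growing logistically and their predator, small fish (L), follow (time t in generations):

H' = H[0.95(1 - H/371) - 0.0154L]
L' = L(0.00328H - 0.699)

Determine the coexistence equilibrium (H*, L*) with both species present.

From dL/dt = 0 with L > 0: 0.00328H* = 0.699, so H* = 213.
Substitute into dH/dt = 0: 0.95(1 - 213/371) = 0.0154L*.
The bracket is 0.426, giving L* = 0.404/0.0154 = 26.3.

H* ≈ 213, L* ≈ 26.3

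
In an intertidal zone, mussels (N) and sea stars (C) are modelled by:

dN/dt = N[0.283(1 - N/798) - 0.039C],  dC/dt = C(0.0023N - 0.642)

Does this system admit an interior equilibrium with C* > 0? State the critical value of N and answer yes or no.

The predator equation gives dC/dt > 0 only when N > 0.642/0.0023 = 279.
Without the predator, N → K = 798. Since 798 > 279, the predator can invade and persist.

Threshold N = 279; K > 279, so yes, the predator persists.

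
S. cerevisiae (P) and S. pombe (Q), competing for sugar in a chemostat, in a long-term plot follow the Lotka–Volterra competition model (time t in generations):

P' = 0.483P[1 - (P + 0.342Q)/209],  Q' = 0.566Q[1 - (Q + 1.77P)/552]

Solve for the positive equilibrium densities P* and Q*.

P* ≈ 51.2, Q* ≈ 461

Setting both brackets to zero gives the nullclines P + 0.342Q = 209 and 1.77P + Q = 552.
Substituting Q = 552 - 1.77P into the first: P(1 - 0.342·1.77) = 209 - 0.342·552.
So P* = 20.2/0.395 = 51.2, and then Q* = 552 - 1.77·51.2 = 461.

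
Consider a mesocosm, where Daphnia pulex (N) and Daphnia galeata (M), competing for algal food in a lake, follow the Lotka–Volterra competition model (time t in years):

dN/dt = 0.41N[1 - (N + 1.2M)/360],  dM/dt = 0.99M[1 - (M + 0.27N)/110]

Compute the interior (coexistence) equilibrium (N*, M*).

N* ≈ 337, M* ≈ 18.9

Setting both brackets to zero gives the nullclines N + 1.2M = 360 and 0.27N + M = 110.
Substituting M = 110 - 0.27N into the first: N(1 - 1.2·0.27) = 360 - 1.2·110.
So N* = 228/0.676 = 337, and then M* = 110 - 0.27·337 = 18.9.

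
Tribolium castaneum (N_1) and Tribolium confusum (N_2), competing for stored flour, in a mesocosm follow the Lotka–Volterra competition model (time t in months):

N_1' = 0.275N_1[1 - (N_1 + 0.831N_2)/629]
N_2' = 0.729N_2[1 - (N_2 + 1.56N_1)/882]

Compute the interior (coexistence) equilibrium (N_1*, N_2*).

Setting both brackets to zero gives the nullclines N_1 + 0.831N_2 = 629 and 1.56N_1 + N_2 = 882.
Substituting N_2 = 882 - 1.56N_1 into the first: N_1(1 - 0.831·1.56) = 629 - 0.831·882.
So N_1* = -104/-0.296 = 351, and then N_2* = 882 - 1.56·351 = 335.

N_1* ≈ 351, N_2* ≈ 335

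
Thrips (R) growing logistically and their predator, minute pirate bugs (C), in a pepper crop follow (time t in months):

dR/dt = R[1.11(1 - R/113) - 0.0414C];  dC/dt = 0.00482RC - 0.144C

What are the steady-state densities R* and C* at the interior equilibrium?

From dC/dt = 0 with C > 0: 0.00482R* = 0.144, so R* = 29.9.
Substitute into dR/dt = 0: 1.11(1 - 29.9/113) = 0.0414C*.
The bracket is 0.736, giving C* = 0.817/0.0414 = 19.7.

R* ≈ 29.9, C* ≈ 19.7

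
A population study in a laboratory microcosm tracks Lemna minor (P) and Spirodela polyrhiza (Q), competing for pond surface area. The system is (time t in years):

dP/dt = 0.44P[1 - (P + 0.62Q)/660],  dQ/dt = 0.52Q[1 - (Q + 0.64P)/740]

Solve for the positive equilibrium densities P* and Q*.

P* ≈ 334, Q* ≈ 527

Setting both brackets to zero gives the nullclines P + 0.62Q = 660 and 0.64P + Q = 740.
Substituting Q = 740 - 0.64P into the first: P(1 - 0.62·0.64) = 660 - 0.62·740.
So P* = 201/0.603 = 334, and then Q* = 740 - 0.64·334 = 527.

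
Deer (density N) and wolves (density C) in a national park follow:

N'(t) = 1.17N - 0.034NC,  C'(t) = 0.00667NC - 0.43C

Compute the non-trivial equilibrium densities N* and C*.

N* ≈ 64.5, C* ≈ 34.4

Set dC/dt = 0 with C > 0: 0.00667N - 0.43 = 0, so N* = 0.43/0.00667 = 64.5.
Set dN/dt = 0 with N > 0: 1.17 - 0.034C = 0, so C* = 1.17/0.034 = 34.4.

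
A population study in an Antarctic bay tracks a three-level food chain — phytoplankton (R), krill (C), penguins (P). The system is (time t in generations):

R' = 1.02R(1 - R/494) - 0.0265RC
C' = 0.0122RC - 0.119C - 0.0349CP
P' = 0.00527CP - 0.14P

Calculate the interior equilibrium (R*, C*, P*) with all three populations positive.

From dP/dt = 0: 0.00527C* = 0.14, so C* = 26.6.
From dR/dt = 0: 1.02(1 - R*/494) = 0.0265·26.6, giving R* = 494·(1 - 0.69) = 153.
From dC/dt = 0: 0.0122·153 - 0.119 = 0.0349P*, so P* = 1.75/0.0349 = 50.1.

R* ≈ 153, C* ≈ 26.6, P* ≈ 50.1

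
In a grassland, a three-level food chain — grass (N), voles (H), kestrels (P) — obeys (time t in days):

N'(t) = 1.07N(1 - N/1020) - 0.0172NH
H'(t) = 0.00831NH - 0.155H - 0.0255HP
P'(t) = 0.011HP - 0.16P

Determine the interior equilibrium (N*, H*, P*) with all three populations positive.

N* ≈ 782, H* ≈ 14.5, P* ≈ 249

From dP/dt = 0: 0.011H* = 0.16, so H* = 14.5.
From dN/dt = 0: 1.07(1 - N*/1020) = 0.0172·14.5, giving N* = 1020·(1 - 0.234) = 782.
From dH/dt = 0: 0.00831·782 - 0.155 = 0.0255P*, so P* = 6.34/0.0255 = 249.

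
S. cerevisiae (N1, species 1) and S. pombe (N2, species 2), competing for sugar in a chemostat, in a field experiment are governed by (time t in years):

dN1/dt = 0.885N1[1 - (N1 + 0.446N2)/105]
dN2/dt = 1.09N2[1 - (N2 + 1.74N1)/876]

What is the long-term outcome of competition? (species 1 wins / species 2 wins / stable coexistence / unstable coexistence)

species 2 excludes species 1

Compare the nullcline intercepts: K1/α12 = 105/0.446 = 235 < K2 = 876; K2/α21 = 876/1.74 = 503 > K1 = 105.
Since the inequalities point opposite ways, species 2 can invade but species 1 cannot.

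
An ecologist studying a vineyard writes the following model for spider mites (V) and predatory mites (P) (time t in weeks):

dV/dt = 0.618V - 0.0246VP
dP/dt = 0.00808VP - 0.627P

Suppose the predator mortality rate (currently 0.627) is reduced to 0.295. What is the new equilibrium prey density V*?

At the interior fixed point, setting dP/dt = 0 with P > 0 fixes V* = (predator death rate)/(VP coefficient) — independent of the other coefficients.
With the change, V* = 0.295/0.00808 = 36.5; it falls from 77.6.

V* ≈ 36.5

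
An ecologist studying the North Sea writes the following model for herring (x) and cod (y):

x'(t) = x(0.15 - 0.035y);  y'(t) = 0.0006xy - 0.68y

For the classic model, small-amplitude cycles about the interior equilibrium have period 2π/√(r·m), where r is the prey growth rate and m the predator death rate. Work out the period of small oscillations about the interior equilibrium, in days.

Here r = 0.15 and m = 0.68, so r·m = 0.102.
ω = √0.102 = 0.319 per day, hence T = 2π/ω ≈ 19.7 days.

T ≈ 19.7 days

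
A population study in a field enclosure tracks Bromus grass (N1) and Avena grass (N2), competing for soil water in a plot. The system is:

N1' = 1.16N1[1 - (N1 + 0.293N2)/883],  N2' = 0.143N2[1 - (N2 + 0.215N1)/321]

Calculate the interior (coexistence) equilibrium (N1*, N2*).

Setting both brackets to zero gives the nullclines N1 + 0.293N2 = 883 and 0.215N1 + N2 = 321.
Substituting N2 = 321 - 0.215N1 into the first: N1(1 - 0.293·0.215) = 883 - 0.293·321.
So N1* = 789/0.937 = 842, and then N2* = 321 - 0.215·842 = 140.

N1* ≈ 842, N2* ≈ 140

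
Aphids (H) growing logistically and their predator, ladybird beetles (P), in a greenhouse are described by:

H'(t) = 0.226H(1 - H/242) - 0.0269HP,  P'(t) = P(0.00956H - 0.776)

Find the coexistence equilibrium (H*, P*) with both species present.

From dP/dt = 0 with P > 0: 0.00956H* = 0.776, so H* = 81.2.
Substitute into dH/dt = 0: 0.226(1 - 81.2/242) = 0.0269P*.
The bracket is 0.665, giving P* = 0.15/0.0269 = 5.58.

H* ≈ 81.2, P* ≈ 5.58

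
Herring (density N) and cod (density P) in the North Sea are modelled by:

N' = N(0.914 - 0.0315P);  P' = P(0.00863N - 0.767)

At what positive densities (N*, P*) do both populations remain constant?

N* ≈ 88.9, P* ≈ 29

Set dP/dt = 0 with P > 0: 0.00863N - 0.767 = 0, so N* = 0.767/0.00863 = 88.9.
Set dN/dt = 0 with N > 0: 0.914 - 0.0315P = 0, so P* = 0.914/0.0315 = 29.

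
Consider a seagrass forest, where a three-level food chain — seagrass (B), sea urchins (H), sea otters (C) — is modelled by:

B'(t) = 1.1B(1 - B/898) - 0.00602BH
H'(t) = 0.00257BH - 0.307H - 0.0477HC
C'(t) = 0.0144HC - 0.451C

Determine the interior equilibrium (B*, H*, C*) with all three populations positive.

From dC/dt = 0: 0.0144H* = 0.451, so H* = 31.3.
From dB/dt = 0: 1.1(1 - B*/898) = 0.00602·31.3, giving B* = 898·(1 - 0.171) = 744.
From dH/dt = 0: 0.00257·744 - 0.307 = 0.0477C*, so C* = 1.61/0.0477 = 33.7.

B* ≈ 744, H* ≈ 31.3, C* ≈ 33.7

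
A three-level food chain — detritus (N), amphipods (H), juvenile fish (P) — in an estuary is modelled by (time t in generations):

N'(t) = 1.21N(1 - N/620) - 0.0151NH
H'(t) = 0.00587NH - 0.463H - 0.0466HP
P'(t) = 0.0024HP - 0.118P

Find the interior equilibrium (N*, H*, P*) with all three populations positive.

From dP/dt = 0: 0.0024H* = 0.118, so H* = 49.2.
From dN/dt = 0: 1.21(1 - N*/620) = 0.0151·49.2, giving N* = 620·(1 - 0.614) = 240.
From dH/dt = 0: 0.00587·240 - 0.463 = 0.0466P*, so P* = 0.943/0.0466 = 20.2.

N* ≈ 240, H* ≈ 49.2, P* ≈ 20.2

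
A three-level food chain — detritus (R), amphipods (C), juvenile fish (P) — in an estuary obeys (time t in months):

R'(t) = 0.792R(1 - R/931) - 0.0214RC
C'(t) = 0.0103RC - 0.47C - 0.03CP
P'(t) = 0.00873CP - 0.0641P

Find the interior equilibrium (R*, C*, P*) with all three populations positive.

R* ≈ 746, C* ≈ 7.34, P* ≈ 241

From dP/dt = 0: 0.00873C* = 0.0641, so C* = 7.34.
From dR/dt = 0: 0.792(1 - R*/931) = 0.0214·7.34, giving R* = 931·(1 - 0.198) = 746.
From dC/dt = 0: 0.0103·746 - 0.47 = 0.03P*, so P* = 7.22/0.03 = 241.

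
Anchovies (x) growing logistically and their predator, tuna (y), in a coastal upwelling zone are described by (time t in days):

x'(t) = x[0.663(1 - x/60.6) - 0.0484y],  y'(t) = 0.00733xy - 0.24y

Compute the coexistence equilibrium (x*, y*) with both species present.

From dy/dt = 0 with y > 0: 0.00733x* = 0.24, so x* = 32.7.
Substitute into dx/dt = 0: 0.663(1 - 32.7/60.6) = 0.0484y*.
The bracket is 0.46, giving y* = 0.305/0.0484 = 6.3.

x* ≈ 32.7, y* ≈ 6.3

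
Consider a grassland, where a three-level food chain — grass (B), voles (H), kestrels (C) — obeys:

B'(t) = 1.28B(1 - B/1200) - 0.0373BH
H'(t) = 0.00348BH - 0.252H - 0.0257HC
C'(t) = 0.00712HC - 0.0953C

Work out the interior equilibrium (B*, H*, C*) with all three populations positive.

From dC/dt = 0: 0.00712H* = 0.0953, so H* = 13.4.
From dB/dt = 0: 1.28(1 - B*/1200) = 0.0373·13.4, giving B* = 1200·(1 - 0.39) = 732.
From dH/dt = 0: 0.00348·732 - 0.252 = 0.0257C*, so C* = 2.3/0.0257 = 89.3.

B* ≈ 732, H* ≈ 13.4, C* ≈ 89.3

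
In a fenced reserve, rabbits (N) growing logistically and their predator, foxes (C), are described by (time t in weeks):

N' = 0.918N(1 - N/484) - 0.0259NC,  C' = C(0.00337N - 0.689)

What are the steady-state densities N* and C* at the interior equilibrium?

N* ≈ 204, C* ≈ 20.5

From dC/dt = 0 with C > 0: 0.00337N* = 0.689, so N* = 204.
Substitute into dN/dt = 0: 0.918(1 - 204/484) = 0.0259C*.
The bracket is 0.578, giving C* = 0.53/0.0259 = 20.5.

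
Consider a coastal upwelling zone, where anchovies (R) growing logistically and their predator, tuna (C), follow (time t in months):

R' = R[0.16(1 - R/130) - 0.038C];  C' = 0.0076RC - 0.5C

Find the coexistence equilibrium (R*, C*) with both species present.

R* ≈ 65.8, C* ≈ 2.08

From dC/dt = 0 with C > 0: 0.0076R* = 0.5, so R* = 65.8.
Substitute into dR/dt = 0: 0.16(1 - 65.8/130) = 0.038C*.
The bracket is 0.494, giving C* = 0.079/0.038 = 2.08.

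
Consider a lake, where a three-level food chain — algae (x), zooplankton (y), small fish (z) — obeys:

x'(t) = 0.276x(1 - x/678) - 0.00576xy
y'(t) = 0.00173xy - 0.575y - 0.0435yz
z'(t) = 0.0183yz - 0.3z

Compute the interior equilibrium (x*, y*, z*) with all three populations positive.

From dz/dt = 0: 0.0183y* = 0.3, so y* = 16.4.
From dx/dt = 0: 0.276(1 - x*/678) = 0.00576·16.4, giving x* = 678·(1 - 0.342) = 446.
From dy/dt = 0: 0.00173·446 - 0.575 = 0.0435z*, so z* = 0.197/0.0435 = 4.52.

x* ≈ 446, y* ≈ 16.4, z* ≈ 4.52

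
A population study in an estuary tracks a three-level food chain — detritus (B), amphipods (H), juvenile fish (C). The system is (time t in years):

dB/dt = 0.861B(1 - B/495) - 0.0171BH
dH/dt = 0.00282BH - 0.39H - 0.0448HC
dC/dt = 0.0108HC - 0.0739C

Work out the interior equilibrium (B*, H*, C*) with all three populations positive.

B* ≈ 428, H* ≈ 6.84, C* ≈ 18.2

From dC/dt = 0: 0.0108H* = 0.0739, so H* = 6.84.
From dB/dt = 0: 0.861(1 - B*/495) = 0.0171·6.84, giving B* = 495·(1 - 0.136) = 428.
From dH/dt = 0: 0.00282·428 - 0.39 = 0.0448C*, so C* = 0.816/0.0448 = 18.2.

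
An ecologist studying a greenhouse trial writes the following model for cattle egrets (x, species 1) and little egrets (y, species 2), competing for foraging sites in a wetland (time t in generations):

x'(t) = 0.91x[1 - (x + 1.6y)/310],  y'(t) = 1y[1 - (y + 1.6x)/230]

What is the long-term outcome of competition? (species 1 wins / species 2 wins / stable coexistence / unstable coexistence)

unstable coexistence (outcome depends on initial conditions)

Compare the nullcline intercepts: K1/α12 = 310/1.6 = 194 < K2 = 230; K2/α21 = 230/1.6 = 144 < K1 = 310.
Since both are reversed, neither can invade when rare; the interior point is a saddle.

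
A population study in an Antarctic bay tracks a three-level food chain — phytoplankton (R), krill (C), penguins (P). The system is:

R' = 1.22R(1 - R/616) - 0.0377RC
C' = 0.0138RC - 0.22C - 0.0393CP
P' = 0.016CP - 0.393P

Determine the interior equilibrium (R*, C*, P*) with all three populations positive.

From dP/dt = 0: 0.016C* = 0.393, so C* = 24.6.
From dR/dt = 0: 1.22(1 - R*/616) = 0.0377·24.6, giving R* = 616·(1 - 0.759) = 148.
From dC/dt = 0: 0.0138·148 - 0.22 = 0.0393P*, so P* = 1.83/0.0393 = 46.5.

R* ≈ 148, C* ≈ 24.6, P* ≈ 46.5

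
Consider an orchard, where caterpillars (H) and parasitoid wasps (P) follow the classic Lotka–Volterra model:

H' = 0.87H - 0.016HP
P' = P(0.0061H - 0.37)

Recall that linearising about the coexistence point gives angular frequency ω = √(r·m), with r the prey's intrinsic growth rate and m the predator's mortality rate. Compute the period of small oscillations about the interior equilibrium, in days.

Here r = 0.87 and m = 0.37, so r·m = 0.322.
ω = √0.322 = 0.567 per day, hence T = 2π/ω ≈ 11.1 days.

T ≈ 11.1 days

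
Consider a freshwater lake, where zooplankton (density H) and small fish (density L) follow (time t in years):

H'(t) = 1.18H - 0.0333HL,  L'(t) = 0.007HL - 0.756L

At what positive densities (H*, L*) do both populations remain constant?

H* ≈ 108, L* ≈ 35.4

Set dL/dt = 0 with L > 0: 0.007H - 0.756 = 0, so H* = 0.756/0.007 = 108.
Set dH/dt = 0 with H > 0: 1.18 - 0.0333L = 0, so L* = 1.18/0.0333 = 35.4.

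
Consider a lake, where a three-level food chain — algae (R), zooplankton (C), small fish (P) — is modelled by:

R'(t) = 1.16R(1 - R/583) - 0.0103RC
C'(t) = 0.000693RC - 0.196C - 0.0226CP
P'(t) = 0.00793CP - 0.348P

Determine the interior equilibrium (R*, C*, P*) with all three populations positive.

From dP/dt = 0: 0.00793C* = 0.348, so C* = 43.9.
From dR/dt = 0: 1.16(1 - R*/583) = 0.0103·43.9, giving R* = 583·(1 - 0.39) = 356.
From dC/dt = 0: 0.000693·356 - 0.196 = 0.0226P*, so P* = 0.0506/0.0226 = 2.24.

R* ≈ 356, C* ≈ 43.9, P* ≈ 2.24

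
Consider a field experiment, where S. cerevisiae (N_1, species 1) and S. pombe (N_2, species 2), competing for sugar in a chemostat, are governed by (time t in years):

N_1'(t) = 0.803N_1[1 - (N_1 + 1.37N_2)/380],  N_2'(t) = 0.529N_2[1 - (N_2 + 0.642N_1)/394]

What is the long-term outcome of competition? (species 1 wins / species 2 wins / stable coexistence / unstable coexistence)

Compare the nullcline intercepts: K1/α12 = 380/1.37 = 277 < K2 = 394; K2/α21 = 394/0.642 = 614 > K1 = 380.
Since the inequalities point opposite ways, species 2 can invade but species 1 cannot.

species 2 excludes species 1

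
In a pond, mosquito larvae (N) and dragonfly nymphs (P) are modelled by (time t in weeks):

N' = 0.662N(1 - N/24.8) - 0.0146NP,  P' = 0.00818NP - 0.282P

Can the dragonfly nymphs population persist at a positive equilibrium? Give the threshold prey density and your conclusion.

The predator equation gives dP/dt > 0 only when N > 0.282/0.00818 = 34.5.
Without the predator, N → K = 24.8. Since 24.8 < 34.5, the predator cannot invade.

Threshold N = 34.5; K < 34.5, so no, the predator goes extinct.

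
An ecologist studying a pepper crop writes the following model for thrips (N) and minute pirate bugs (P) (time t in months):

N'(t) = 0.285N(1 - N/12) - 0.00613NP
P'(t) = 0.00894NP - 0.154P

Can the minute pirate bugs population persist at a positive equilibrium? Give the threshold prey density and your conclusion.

Threshold N = 17.2; K < 17.2, so no, the predator goes extinct.

The predator equation gives dP/dt > 0 only when N > 0.154/0.00894 = 17.2.
Without the predator, N → K = 12. Since 12 < 17.2, the predator cannot invade.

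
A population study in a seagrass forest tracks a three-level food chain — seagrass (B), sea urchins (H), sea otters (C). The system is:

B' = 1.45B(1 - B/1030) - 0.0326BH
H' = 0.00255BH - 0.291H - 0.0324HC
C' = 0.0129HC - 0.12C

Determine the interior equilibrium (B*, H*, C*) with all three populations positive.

B* ≈ 815, H* ≈ 9.3, C* ≈ 55.1

From dC/dt = 0: 0.0129H* = 0.12, so H* = 9.3.
From dB/dt = 0: 1.45(1 - B*/1030) = 0.0326·9.3, giving B* = 1030·(1 - 0.209) = 815.
From dH/dt = 0: 0.00255·815 - 0.291 = 0.0324C*, so C* = 1.79/0.0324 = 55.1.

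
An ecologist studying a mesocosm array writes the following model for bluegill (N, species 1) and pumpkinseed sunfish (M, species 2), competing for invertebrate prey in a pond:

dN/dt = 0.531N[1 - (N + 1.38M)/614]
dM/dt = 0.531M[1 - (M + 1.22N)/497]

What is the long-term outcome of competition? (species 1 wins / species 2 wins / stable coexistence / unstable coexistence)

unstable coexistence (outcome depends on initial conditions)

Compare the nullcline intercepts: K1/α12 = 614/1.38 = 445 < K2 = 497; K2/α21 = 497/1.22 = 407 < K1 = 614.
Since both are reversed, neither can invade when rare; the interior point is a saddle.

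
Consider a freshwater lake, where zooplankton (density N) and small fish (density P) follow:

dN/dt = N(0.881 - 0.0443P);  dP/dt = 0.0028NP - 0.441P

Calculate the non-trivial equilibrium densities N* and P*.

N* ≈ 158, P* ≈ 19.9

Set dP/dt = 0 with P > 0: 0.0028N - 0.441 = 0, so N* = 0.441/0.0028 = 158.
Set dN/dt = 0 with N > 0: 0.881 - 0.0443P = 0, so P* = 0.881/0.0443 = 19.9.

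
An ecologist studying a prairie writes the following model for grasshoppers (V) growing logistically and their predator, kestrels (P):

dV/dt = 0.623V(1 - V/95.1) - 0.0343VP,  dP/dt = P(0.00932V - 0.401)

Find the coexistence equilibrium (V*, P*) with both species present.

V* ≈ 43, P* ≈ 9.95

From dP/dt = 0 with P > 0: 0.00932V* = 0.401, so V* = 43.
Substitute into dV/dt = 0: 0.623(1 - 43/95.1) = 0.0343P*.
The bracket is 0.548, giving P* = 0.341/0.0343 = 9.95.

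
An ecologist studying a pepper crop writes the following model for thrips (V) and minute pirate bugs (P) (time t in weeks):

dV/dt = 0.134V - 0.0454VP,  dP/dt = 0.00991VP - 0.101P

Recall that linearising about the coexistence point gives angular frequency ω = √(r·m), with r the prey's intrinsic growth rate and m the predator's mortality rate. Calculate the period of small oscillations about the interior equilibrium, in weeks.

T ≈ 54 weeks

Here r = 0.134 and m = 0.101, so r·m = 0.0135.
ω = √0.0135 = 0.116 per week, hence T = 2π/ω ≈ 54 weeks.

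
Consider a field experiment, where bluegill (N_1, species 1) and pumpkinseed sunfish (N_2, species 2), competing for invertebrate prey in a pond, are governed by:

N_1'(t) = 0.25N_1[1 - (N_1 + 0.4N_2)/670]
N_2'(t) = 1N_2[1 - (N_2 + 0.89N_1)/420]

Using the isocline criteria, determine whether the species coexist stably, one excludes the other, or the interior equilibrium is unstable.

Compare the nullcline intercepts: K1/α12 = 670/0.4 = 1680 > K2 = 420; K2/α21 = 420/0.89 = 472 < K1 = 670.
Since the inequalities point opposite ways, species 1 can invade but species 2 cannot.

species 1 excludes species 2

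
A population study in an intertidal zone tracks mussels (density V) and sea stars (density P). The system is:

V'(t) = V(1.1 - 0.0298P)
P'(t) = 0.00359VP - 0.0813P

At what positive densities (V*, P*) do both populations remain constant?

Set dP/dt = 0 with P > 0: 0.00359V - 0.0813 = 0, so V* = 0.0813/0.00359 = 22.6.
Set dV/dt = 0 with V > 0: 1.1 - 0.0298P = 0, so P* = 1.1/0.0298 = 36.9.

V* ≈ 22.6, P* ≈ 36.9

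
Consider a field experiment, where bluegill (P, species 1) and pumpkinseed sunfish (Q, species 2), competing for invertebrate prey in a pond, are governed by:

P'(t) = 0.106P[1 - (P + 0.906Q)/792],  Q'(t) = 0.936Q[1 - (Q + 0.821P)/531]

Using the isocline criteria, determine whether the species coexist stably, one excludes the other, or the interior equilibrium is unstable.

species 1 excludes species 2

Compare the nullcline intercepts: K1/α12 = 792/0.906 = 874 > K2 = 531; K2/α21 = 531/0.821 = 647 < K1 = 792.
Since the inequalities point opposite ways, species 1 can invade but species 2 cannot.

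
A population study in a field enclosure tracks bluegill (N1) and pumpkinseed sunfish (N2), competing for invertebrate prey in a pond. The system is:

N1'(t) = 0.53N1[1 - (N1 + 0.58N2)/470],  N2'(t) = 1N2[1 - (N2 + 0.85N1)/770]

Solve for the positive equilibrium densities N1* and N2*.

Setting both brackets to zero gives the nullclines N1 + 0.58N2 = 470 and 0.85N1 + N2 = 770.
Substituting N2 = 770 - 0.85N1 into the first: N1(1 - 0.58·0.85) = 470 - 0.58·770.
So N1* = 23.4/0.507 = 46.2, and then N2* = 770 - 0.85·46.2 = 731.

N1* ≈ 46.2, N2* ≈ 731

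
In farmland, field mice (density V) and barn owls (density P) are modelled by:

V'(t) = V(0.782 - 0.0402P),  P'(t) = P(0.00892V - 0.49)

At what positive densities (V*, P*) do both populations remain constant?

V* ≈ 54.9, P* ≈ 19.5

Set dP/dt = 0 with P > 0: 0.00892V - 0.49 = 0, so V* = 0.49/0.00892 = 54.9.
Set dV/dt = 0 with V > 0: 0.782 - 0.0402P = 0, so P* = 0.782/0.0402 = 19.5.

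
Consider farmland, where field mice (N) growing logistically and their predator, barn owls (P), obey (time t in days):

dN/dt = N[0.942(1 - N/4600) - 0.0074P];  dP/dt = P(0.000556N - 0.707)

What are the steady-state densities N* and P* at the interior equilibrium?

N* ≈ 1270, P* ≈ 92.1

From dP/dt = 0 with P > 0: 0.000556N* = 0.707, so N* = 1270.
Substitute into dN/dt = 0: 0.942(1 - 1270/4600) = 0.0074P*.
The bracket is 0.724, giving P* = 0.682/0.0074 = 92.1.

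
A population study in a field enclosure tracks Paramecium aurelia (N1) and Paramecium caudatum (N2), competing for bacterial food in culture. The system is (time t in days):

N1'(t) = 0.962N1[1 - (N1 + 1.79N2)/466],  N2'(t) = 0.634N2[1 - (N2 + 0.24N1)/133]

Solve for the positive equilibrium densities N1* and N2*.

N1* ≈ 400, N2* ≈ 37.1

Setting both brackets to zero gives the nullclines N1 + 1.79N2 = 466 and 0.24N1 + N2 = 133.
Substituting N2 = 133 - 0.24N1 into the first: N1(1 - 1.79·0.24) = 466 - 1.79·133.
So N1* = 228/0.57 = 400, and then N2* = 133 - 0.24·400 = 37.1.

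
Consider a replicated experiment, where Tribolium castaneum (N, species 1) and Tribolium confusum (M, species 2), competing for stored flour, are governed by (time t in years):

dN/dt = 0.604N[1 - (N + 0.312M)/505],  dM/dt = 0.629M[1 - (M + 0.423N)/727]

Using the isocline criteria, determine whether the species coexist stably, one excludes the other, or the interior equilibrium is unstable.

Compare the nullcline intercepts: K1/α12 = 505/0.312 = 1620 > K2 = 727; K2/α21 = 727/0.423 = 1720 > K1 = 505.
Since both inequalities hold, each species can invade when rare, so the interior equilibrium is stable.

stable coexistence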